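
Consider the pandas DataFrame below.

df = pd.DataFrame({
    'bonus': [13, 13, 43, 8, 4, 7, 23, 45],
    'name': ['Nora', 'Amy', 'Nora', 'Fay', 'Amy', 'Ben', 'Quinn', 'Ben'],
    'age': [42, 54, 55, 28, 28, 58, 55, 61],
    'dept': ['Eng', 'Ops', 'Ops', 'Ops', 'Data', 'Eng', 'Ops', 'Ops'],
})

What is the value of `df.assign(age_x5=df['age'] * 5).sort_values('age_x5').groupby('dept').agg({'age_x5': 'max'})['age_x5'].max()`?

add column age_x5 = df['age'] * 5:
   bonus   name  age  dept  age_x5
0     13   Nora   42   Eng     210
1     13    Amy   54   Ops     270
2     43   Nora   55   Ops     275
3      8    Fay   28   Ops     140
4      4    Amy   28  Data     140
5      7    Ben   58   Eng     290
6     23  Quinn   55   Ops     275
7     45    Ben   61   Ops     305
sort by age_x5:
   bonus   name  age  dept  age_x5
3      8    Fay   28   Ops     140
4      4    Amy   28  Data     140
0     13   Nora   42   Eng     210
1     13    Amy   54   Ops     270
2     43   Nora   55   Ops     275
6     23  Quinn   55   Ops     275
5      7    Ben   58   Eng     290
7     45    Ben   61   Ops     305
group by dept, max of age_x5:
      age_x5
dept        
Data     140
Eng      290
Ops      305
max of column 'age_x5' → 305

305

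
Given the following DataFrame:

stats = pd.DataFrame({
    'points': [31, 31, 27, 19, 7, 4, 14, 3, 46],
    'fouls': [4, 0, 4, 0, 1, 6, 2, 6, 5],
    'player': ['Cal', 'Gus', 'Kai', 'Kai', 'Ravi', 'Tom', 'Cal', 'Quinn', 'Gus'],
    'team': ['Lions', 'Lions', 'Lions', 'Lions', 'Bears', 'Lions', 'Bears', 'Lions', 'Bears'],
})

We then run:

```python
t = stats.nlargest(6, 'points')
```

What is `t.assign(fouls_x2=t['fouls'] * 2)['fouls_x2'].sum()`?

take 6 rows with largest points:
   points  fouls player   team
8      46      5    Gus  Bears
0      31      4    Cal  Lions
1      31      0    Gus  Lions
2      27      4    Kai  Lions
3      19      0    Kai  Lions
6      14      2    Cal  Bears
add column fouls_x2 = t['fouls'] * 2:
   points  fouls player   team  fouls_x2
8      46      5    Gus  Bears        10
0      31      4    Cal  Lions         8
1      31      0    Gus  Lions         0
2      27      4    Kai  Lions         8
3      19      0    Kai  Lions         0
6      14      2    Cal  Bears         4
The sum of column 'fouls_x2' is 30.

30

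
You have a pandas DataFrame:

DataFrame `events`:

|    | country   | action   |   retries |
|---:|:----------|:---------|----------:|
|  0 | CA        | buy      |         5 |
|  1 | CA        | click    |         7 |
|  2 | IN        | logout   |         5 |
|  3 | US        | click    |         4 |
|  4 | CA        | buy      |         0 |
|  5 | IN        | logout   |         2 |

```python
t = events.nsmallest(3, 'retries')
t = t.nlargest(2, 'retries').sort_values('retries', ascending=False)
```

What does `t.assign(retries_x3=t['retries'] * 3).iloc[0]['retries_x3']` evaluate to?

12

take 3 rows with smallest retries:
  country  action  retries
4      CA     buy        0
5      IN  logout        2
3      US   click        4
take 2 rows with largest retries:
  country  action  retries
3      US   click        4
5      IN  logout        2
sort by retries descending:
  country  action  retries
3      US   click        4
5      IN  logout        2
add column retries_x3 = t['retries'] * 3:
  country  action  retries  retries_x3
3      US   click        4          12
5      IN  logout        2           6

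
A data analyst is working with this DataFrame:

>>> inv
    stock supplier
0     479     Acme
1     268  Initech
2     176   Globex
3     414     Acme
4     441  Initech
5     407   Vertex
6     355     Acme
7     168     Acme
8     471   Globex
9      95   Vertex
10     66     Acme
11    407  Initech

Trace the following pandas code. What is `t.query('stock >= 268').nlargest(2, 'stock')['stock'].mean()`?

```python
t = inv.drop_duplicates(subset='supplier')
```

drop duplicate supplier (keep=first):
   stock supplier
0    479     Acme
1    268  Initech
2    176   Globex
5    407   Vertex
filter rows where stock >= 268:
   stock supplier
0    479     Acme
1    268  Initech
5    407   Vertex
take 2 rows with largest stock:
   stock supplier
0    479     Acme
5    407   Vertex
Taking the mean of column 'stock' gives 443.0.

443.0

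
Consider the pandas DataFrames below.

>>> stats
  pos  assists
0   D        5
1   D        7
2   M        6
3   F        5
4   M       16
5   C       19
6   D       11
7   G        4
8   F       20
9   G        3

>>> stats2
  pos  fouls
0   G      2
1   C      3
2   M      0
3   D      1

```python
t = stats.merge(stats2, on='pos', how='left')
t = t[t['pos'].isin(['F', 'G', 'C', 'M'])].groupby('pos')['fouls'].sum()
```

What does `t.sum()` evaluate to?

7.0

merge on 'pos' (how='left') → 10 rows:
  pos  assists  fouls
0   D        5    1.0
1   D        7    1.0
2   M        6    0.0
3   F        5    NaN
4   M       16    0.0
5   C       19    3.0
6   D       11    1.0
7   G        4    2.0
8   F       20    NaN
9   G        3    2.0
filter rows where pos in ['F', 'G', 'C', 'M']:
  pos  assists  fouls
2   M        6    0.0
3   F        5    NaN
4   M       16    0.0
5   C       19    3.0
7   G        4    2.0
8   F       20    NaN
9   G        3    2.0
group by pos, sum of fouls:
pos
C    3.0
F    0.0
G    4.0
M    0.0
Name: fouls, dtype: float64
Reading off the sum of the resulting series, we get 7.0.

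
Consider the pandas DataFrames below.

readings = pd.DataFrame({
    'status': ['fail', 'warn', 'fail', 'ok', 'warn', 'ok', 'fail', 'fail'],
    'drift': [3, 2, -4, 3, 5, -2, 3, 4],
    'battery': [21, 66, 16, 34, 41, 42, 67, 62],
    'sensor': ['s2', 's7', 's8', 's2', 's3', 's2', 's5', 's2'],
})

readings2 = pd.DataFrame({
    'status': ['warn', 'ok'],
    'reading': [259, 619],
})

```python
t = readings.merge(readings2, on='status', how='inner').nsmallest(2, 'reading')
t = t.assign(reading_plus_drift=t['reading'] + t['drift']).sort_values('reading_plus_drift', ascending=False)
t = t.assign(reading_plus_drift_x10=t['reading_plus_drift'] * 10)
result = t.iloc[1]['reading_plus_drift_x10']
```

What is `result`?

merge on 'status' (how='inner') → 4 rows:
  status  drift  battery sensor  reading
0   warn      2       66     s7      259
1     ok      3       34     s2      619
2   warn      5       41     s3      259
3     ok     -2       42     s2      619
take 2 rows with smallest reading:
  status  drift  battery sensor  reading
0   warn      2       66     s7      259
2   warn      5       41     s3      259
add column reading_plus_drift = t['reading'] + t['drift']:
  status  drift  battery sensor  reading  reading_plus_drift
0   warn      2       66     s7      259                 261
2   warn      5       41     s3      259                 264
sort by reading_plus_drift descending:
  status  drift  battery sensor  reading  reading_plus_drift
2   warn      5       41     s3      259                 264
0   warn      2       66     s7      259                 261
add column reading_plus_drift_x10 = t['reading_plus_drift'] * 10:
  status  drift  battery sensor  reading  reading_plus_drift  reading_plus_drift_x10
2   warn      5       41     s3      259                 264                    2640
0   warn      2       66     s7      259                 261                    2610

2610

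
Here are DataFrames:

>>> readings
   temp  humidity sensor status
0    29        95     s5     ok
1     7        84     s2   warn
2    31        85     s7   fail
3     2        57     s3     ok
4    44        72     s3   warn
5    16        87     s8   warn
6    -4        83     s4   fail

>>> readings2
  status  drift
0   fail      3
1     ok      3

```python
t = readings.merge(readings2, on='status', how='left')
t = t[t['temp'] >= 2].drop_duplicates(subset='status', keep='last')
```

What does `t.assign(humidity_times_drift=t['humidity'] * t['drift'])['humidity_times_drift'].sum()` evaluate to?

merge on 'status' (how='left') → 7 rows:
   temp  humidity sensor status  drift
0    29        95     s5     ok    3.0
1     7        84     s2   warn    NaN
2    31        85     s7   fail    3.0
3     2        57     s3     ok    3.0
4    44        72     s3   warn    NaN
5    16        87     s8   warn    NaN
6    -4        83     s4   fail    3.0
filter rows where temp >= 2:
   temp  humidity sensor status  drift
0    29        95     s5     ok    3.0
1     7        84     s2   warn    NaN
2    31        85     s7   fail    3.0
3     2        57     s3     ok    3.0
4    44        72     s3   warn    NaN
5    16        87     s8   warn    NaN
drop duplicate status (keep=last):
   temp  humidity sensor status  drift
2    31        85     s7   fail    3.0
3     2        57     s3     ok    3.0
5    16        87     s8   warn    NaN
add column humidity_times_drift = t['humidity'] * t['drift']:
   temp  humidity sensor status  drift  humidity_times_drift
2    31        85     s7   fail    3.0                 255.0
3     2        57     s3     ok    3.0                 171.0
5    16        87     s8   warn    NaN                   NaN
Finally, sum of column 'humidity_times_drift' = 426.0.

426.0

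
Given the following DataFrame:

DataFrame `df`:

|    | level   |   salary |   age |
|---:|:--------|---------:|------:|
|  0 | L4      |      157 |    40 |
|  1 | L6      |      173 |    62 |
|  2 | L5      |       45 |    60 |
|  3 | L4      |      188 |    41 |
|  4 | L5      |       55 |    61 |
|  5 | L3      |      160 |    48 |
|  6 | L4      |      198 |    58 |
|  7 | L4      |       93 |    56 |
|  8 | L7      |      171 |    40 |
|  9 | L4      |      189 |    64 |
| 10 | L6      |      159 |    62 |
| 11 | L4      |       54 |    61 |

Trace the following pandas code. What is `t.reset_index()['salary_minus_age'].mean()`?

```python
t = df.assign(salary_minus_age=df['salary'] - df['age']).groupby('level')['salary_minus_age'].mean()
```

85.9333333333

add column salary_minus_age = df['salary'] - df['age']:
   level  salary  age  salary_minus_age
0     L4     157   40               117
1     L6     173   62               111
2     L5      45   60               -15
3     L4     188   41               147
4     L5      55   61                -6
5     L3     160   48               112
6     L4     198   58               140
7     L4      93   56                37
8     L7     171   40               131
9     L4     189   64               125
10    L6     159   62                97
11    L4      54   61                -7
group by level, mean of salary_minus_age:
level
L3    112.000000
L4     93.166667
L5    -10.500000
L6    104.000000
L7    131.000000
Name: salary_minus_age, dtype: float64
reset_index():
  level  salary_minus_age
0    L3        112.000000
1    L4         93.166667
2    L5        -10.500000
3    L6        104.000000
4    L7        131.000000
Then the mean of column 'salary_minus_age': 85.9333333333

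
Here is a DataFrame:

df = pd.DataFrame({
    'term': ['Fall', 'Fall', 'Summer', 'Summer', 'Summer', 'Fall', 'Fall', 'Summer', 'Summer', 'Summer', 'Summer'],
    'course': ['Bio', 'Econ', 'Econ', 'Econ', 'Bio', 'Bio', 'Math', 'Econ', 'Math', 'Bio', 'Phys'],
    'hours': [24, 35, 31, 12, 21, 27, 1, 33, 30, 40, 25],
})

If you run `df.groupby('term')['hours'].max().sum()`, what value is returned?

group by term, max of hours:
term
Fall      35
Summer    40
Name: hours, dtype: int64
Hence 75.

75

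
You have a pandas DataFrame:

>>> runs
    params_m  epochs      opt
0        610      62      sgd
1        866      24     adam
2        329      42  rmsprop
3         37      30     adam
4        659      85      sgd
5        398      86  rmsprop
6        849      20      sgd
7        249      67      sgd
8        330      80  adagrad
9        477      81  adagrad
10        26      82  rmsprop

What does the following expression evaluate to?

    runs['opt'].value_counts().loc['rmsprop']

value_counts of opt:
opt
sgd        4
rmsprop    3
adam       2
adagrad    2
Name: count, dtype: int64
Reading off the value at index 'rmsprop', we get 3.

3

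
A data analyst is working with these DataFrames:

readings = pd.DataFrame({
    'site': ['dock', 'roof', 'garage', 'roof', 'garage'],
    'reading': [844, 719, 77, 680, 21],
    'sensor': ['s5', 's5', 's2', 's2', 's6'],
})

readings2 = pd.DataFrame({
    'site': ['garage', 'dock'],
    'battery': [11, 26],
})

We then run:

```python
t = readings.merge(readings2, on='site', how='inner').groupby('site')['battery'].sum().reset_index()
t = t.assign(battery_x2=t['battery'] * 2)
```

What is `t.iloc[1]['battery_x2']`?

44

merge on 'site' (how='inner') → 3 rows:
     site  reading sensor  battery
0    dock      844     s5       26
1  garage       77     s2       11
2  garage       21     s6       11
group by site, sum of battery:
site
dock      26
garage    22
Name: battery, dtype: int64
reset_index():
     site  battery
0    dock       26
1  garage       22
add column battery_x2 = t['battery'] * 2:
     site  battery  battery_x2
0    dock       26          52
1  garage       22          44
The value at position 1, column 'battery_x2' is 44.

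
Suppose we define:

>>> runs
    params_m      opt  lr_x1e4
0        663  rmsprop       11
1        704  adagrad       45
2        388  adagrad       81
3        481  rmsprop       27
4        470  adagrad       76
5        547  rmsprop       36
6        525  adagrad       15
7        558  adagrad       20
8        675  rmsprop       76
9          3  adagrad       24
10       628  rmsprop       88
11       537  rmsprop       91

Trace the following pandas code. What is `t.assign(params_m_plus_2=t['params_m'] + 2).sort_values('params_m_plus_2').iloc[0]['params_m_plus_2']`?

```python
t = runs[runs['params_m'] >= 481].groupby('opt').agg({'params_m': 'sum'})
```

1789

filter rows where params_m >= 481:
    params_m      opt  lr_x1e4
0        663  rmsprop       11
1        704  adagrad       45
3        481  rmsprop       27
5        547  rmsprop       36
6        525  adagrad       15
7        558  adagrad       20
8        675  rmsprop       76
10       628  rmsprop       88
11       537  rmsprop       91
group by opt, sum of params_m:
         params_m
opt              
adagrad      1787
rmsprop      3531
add column params_m_plus_2 = t['params_m'] + 2:
         params_m  params_m_plus_2
opt                               
adagrad      1787             1789
rmsprop      3531             3533
sort by params_m_plus_2:
         params_m  params_m_plus_2
opt                               
adagrad      1787             1789
rmsprop      3531             3533
Reading off the value at position 0, column 'params_m_plus_2', we get 1789.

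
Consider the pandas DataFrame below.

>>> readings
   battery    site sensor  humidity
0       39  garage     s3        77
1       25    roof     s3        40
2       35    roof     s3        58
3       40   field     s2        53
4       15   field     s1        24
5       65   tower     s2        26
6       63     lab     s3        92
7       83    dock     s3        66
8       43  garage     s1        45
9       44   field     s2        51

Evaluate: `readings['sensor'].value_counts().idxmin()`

s1

value_counts of sensor:
sensor
s3    5
s2    3
s1    2
Name: count, dtype: int64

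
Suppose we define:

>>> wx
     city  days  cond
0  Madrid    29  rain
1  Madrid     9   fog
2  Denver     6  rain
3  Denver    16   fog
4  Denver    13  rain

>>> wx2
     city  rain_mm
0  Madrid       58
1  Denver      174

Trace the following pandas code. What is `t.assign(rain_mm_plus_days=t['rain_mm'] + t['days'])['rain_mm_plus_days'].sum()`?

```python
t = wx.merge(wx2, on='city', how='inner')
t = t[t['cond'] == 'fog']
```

merge on 'city' (how='inner') → 5 rows:
     city  days  cond  rain_mm
0  Madrid    29  rain       58
1  Madrid     9   fog       58
2  Denver     6  rain      174
3  Denver    16   fog      174
4  Denver    13  rain      174
filter rows where cond == 'fog':
     city  days cond  rain_mm
1  Madrid     9  fog       58
3  Denver    16  fog      174
add column rain_mm_plus_days = t['rain_mm'] + t['days']:
     city  days cond  rain_mm  rain_mm_plus_days
1  Madrid     9  fog       58                 67
3  Denver    16  fog      174                190

257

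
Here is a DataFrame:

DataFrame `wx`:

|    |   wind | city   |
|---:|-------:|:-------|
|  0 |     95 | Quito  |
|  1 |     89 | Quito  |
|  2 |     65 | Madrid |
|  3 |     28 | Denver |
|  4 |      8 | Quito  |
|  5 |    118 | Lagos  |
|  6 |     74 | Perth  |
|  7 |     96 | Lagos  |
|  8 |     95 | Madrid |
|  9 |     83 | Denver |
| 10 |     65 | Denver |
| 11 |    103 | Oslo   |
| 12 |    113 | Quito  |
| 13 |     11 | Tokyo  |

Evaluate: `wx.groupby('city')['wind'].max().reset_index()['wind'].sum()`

group by city, max of wind:
city
Denver     83
Lagos     118
Madrid     95
Oslo      103
Perth      74
Quito     113
Tokyo      11
Name: wind, dtype: int64
reset_index():
     city  wind
0  Denver    83
1   Lagos   118
2  Madrid    95
3    Oslo   103
4   Perth    74
5   Quito   113
6   Tokyo    11

597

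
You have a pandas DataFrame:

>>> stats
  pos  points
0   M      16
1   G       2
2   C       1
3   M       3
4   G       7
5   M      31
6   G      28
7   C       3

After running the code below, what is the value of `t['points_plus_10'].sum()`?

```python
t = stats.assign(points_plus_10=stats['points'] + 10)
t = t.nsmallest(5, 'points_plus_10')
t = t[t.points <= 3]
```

49

add column points_plus_10 = stats['points'] + 10:
  pos  points  points_plus_10
0   M      16              26
1   G       2              12
2   C       1              11
3   M       3              13
4   G       7              17
5   M      31              41
6   G      28              38
7   C       3              13
take 5 rows with smallest points_plus_10:
  pos  points  points_plus_10
2   C       1              11
1   G       2              12
3   M       3              13
7   C       3              13
4   G       7              17
filter rows where points <= 3:
  pos  points  points_plus_10
2   C       1              11
1   G       2              12
3   M       3              13
7   C       3              13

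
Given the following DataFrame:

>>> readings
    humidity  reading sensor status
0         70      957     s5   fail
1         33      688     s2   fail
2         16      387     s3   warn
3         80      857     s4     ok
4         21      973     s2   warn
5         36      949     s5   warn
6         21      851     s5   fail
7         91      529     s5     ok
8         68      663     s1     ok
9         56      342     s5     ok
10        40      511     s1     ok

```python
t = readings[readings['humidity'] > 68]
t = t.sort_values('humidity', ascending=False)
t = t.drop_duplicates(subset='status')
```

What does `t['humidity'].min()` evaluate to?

70

filter rows where humidity > 68:
   humidity  reading sensor status
0        70      957     s5   fail
3        80      857     s4     ok
7        91      529     s5     ok
sort by humidity descending:
   humidity  reading sensor status
7        91      529     s5     ok
3        80      857     s4     ok
0        70      957     s5   fail
drop duplicate status (keep=first):
   humidity  reading sensor status
7        91      529     s5     ok
0        70      957     s5   fail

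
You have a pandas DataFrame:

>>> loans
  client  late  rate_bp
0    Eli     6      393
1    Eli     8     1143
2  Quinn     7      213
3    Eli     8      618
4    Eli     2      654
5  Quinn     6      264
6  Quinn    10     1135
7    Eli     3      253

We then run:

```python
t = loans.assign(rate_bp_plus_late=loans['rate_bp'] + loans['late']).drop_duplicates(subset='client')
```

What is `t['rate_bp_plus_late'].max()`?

add column rate_bp_plus_late = loans['rate_bp'] + loans['late']:
  client  late  rate_bp  rate_bp_plus_late
0    Eli     6      393                399
1    Eli     8     1143               1151
2  Quinn     7      213                220
3    Eli     8      618                626
4    Eli     2      654                656
5  Quinn     6      264                270
6  Quinn    10     1135               1145
7    Eli     3      253                256
drop duplicate client (keep=first):
  client  late  rate_bp  rate_bp_plus_late
0    Eli     6      393                399
2  Quinn     7      213                220
max of column 'rate_bp_plus_late' → 399

399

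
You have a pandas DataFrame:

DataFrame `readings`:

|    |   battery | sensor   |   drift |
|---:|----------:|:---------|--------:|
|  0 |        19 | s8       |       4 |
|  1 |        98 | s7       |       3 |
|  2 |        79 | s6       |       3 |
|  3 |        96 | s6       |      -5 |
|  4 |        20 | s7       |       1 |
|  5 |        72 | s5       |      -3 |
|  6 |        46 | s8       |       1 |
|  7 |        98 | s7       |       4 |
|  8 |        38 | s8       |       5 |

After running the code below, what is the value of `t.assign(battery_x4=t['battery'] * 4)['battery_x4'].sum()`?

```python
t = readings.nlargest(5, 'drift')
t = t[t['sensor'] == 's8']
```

228

take 5 rows with largest drift:
   battery sensor  drift
8       38     s8      5
0       19     s8      4
7       98     s7      4
1       98     s7      3
2       79     s6      3
filter rows where sensor == 's8':
   battery sensor  drift
8       38     s8      5
0       19     s8      4
add column battery_x4 = t['battery'] * 4:
   battery sensor  drift  battery_x4
8       38     s8      5         152
0       19     s8      4          76
Taking the sum of column 'battery_x4' gives 228.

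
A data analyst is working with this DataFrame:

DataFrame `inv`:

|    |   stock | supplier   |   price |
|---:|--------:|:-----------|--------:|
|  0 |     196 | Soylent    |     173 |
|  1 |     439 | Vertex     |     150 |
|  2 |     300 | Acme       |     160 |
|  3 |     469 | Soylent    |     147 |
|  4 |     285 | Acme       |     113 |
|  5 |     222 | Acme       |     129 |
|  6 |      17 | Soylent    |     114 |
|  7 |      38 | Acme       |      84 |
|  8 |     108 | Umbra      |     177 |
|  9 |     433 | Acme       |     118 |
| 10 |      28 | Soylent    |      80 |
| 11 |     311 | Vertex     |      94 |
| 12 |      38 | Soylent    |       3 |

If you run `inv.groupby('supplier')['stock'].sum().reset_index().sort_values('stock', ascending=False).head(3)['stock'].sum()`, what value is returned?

group by supplier, sum of stock:
supplier
Acme       1278
Soylent     748
Umbra       108
Vertex      750
Name: stock, dtype: int64
reset_index():
  supplier  stock
0     Acme   1278
1  Soylent    748
2    Umbra    108
3   Vertex    750
sort by stock descending:
  supplier  stock
0     Acme   1278
3   Vertex    750
1  Soylent    748
2    Umbra    108
take first 3 rows:
  supplier  stock
0     Acme   1278
3   Vertex    750
1  Soylent    748

2776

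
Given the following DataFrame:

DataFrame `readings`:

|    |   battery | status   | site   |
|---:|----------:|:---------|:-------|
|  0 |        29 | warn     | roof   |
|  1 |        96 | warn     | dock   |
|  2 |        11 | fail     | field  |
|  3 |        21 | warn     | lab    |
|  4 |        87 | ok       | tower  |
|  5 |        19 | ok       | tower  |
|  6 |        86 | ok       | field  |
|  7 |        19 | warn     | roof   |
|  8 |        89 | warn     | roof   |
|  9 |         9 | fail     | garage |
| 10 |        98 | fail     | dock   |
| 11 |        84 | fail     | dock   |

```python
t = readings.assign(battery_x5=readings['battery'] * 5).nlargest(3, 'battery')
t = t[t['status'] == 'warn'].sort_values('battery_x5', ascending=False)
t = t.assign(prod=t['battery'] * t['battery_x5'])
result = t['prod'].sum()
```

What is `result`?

add column battery_x5 = readings['battery'] * 5:
    battery status    site  battery_x5
0        29   warn    roof         145
1        96   warn    dock         480
2        11   fail   field          55
3        21   warn     lab         105
4        87     ok   tower         435
5        19     ok   tower          95
6        86     ok   field         430
7        19   warn    roof          95
8        89   warn    roof         445
9         9   fail  garage          45
10       98   fail    dock         490
11       84   fail    dock         420
take 3 rows with largest battery:
    battery status  site  battery_x5
10       98   fail  dock         490
1        96   warn  dock         480
8        89   warn  roof         445
filter rows where status == 'warn':
   battery status  site  battery_x5
1       96   warn  dock         480
8       89   warn  roof         445
sort by battery_x5 descending:
   battery status  site  battery_x5
1       96   warn  dock         480
8       89   warn  roof         445
add column prod = t['battery'] * t['battery_x5']:
   battery status  site  battery_x5   prod
1       96   warn  dock         480  46080
8       89   warn  roof         445  39605
So sum() = 85685.

85685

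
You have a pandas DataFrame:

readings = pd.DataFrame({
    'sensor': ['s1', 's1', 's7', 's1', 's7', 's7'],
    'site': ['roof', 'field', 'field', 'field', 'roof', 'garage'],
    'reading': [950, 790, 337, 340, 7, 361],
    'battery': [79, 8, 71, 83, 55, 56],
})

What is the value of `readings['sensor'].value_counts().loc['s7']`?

3

value_counts of sensor:
sensor
s1    3
s7    3
Name: count, dtype: int64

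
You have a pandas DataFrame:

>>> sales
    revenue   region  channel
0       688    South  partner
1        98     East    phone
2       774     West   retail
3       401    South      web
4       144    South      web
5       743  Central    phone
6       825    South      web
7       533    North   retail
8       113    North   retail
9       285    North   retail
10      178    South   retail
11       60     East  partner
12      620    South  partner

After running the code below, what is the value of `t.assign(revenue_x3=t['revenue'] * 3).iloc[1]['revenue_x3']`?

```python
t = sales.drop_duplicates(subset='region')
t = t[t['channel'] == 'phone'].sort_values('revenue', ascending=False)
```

drop duplicate region (keep=first):
   revenue   region  channel
0      688    South  partner
1       98     East    phone
2      774     West   retail
5      743  Central    phone
7      533    North   retail
filter rows where channel == 'phone':
   revenue   region channel
1       98     East   phone
5      743  Central   phone
sort by revenue descending:
   revenue   region channel
5      743  Central   phone
1       98     East   phone
add column revenue_x3 = t['revenue'] * 3:
   revenue   region channel  revenue_x3
5      743  Central   phone        2229
1       98     East   phone         294

294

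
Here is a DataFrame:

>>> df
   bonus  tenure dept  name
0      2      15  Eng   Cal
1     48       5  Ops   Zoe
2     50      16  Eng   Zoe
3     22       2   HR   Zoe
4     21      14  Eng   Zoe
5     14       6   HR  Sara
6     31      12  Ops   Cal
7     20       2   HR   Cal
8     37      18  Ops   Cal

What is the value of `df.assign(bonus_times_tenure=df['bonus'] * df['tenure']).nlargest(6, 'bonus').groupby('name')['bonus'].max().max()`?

add column bonus_times_tenure = df['bonus'] * df['tenure']:
   bonus  tenure dept  name  bonus_times_tenure
0      2      15  Eng   Cal                  30
1     48       5  Ops   Zoe                 240
2     50      16  Eng   Zoe                 800
3     22       2   HR   Zoe                  44
4     21      14  Eng   Zoe                 294
5     14       6   HR  Sara                  84
6     31      12  Ops   Cal                 372
7     20       2   HR   Cal                  40
8     37      18  Ops   Cal                 666
take 6 rows with largest bonus:
   bonus  tenure dept name  bonus_times_tenure
2     50      16  Eng  Zoe                 800
1     48       5  Ops  Zoe                 240
8     37      18  Ops  Cal                 666
6     31      12  Ops  Cal                 372
3     22       2   HR  Zoe                  44
4     21      14  Eng  Zoe                 294
group by name, max of bonus:
name
Cal    37
Zoe    50
Name: bonus, dtype: int64
Finally, max of the resulting series = 50.

50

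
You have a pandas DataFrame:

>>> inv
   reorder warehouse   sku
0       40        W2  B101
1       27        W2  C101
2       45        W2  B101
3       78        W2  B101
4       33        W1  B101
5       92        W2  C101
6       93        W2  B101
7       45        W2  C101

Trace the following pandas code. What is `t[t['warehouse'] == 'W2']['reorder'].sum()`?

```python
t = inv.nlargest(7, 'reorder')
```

take 7 rows with largest reorder:
   reorder warehouse   sku
6       93        W2  B101
5       92        W2  C101
3       78        W2  B101
2       45        W2  B101
7       45        W2  C101
0       40        W2  B101
4       33        W1  B101
filter rows where warehouse == 'W2':
   reorder warehouse   sku
6       93        W2  B101
5       92        W2  C101
3       78        W2  B101
2       45        W2  B101
7       45        W2  C101
0       40        W2  B101
Hence 393.

393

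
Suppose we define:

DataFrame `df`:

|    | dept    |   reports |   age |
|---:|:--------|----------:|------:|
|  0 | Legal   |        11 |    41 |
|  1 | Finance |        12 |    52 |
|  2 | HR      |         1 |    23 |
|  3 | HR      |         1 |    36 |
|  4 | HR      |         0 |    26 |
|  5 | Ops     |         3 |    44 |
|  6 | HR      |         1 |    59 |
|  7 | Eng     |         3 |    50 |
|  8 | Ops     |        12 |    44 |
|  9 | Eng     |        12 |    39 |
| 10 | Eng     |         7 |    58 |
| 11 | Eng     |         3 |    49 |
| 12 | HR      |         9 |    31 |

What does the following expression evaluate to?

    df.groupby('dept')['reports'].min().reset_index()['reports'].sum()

29

group by dept, min of reports:
dept
Eng         3
Finance    12
HR          0
Legal      11
Ops         3
Name: reports, dtype: int64
reset_index():
      dept  reports
0      Eng        3
1  Finance       12
2       HR        0
3    Legal       11
4      Ops        3
So sum() = 29.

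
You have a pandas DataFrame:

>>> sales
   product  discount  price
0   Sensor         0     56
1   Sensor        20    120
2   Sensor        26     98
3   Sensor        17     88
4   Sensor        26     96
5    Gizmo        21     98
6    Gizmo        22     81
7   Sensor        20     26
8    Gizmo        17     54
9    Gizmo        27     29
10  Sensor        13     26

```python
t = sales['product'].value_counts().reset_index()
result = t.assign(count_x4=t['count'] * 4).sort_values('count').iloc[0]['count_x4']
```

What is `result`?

16

value_counts of product:
product
Sensor    7
Gizmo     4
Name: count, dtype: int64
reset_index():
  product  count
0  Sensor      7
1   Gizmo      4
add column count_x4 = t['count'] * 4:
  product  count  count_x4
0  Sensor      7        28
1   Gizmo      4        16
sort by count:
  product  count  count_x4
1   Gizmo      4        16
0  Sensor      7        28
Finally, value at position 0, column 'count_x4' = 16.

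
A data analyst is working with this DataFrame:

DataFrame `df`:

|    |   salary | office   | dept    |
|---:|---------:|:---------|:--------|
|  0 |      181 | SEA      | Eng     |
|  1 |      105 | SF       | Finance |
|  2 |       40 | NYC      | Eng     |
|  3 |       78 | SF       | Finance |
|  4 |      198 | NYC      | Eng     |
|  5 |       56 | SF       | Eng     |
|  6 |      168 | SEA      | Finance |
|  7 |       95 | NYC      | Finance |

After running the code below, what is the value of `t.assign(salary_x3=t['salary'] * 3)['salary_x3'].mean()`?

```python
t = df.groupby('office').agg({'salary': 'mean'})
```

365.166666667

group by office, mean of salary:
            salary
office            
NYC     111.000000
SEA     174.500000
SF       79.666667
add column salary_x3 = t['salary'] * 3:
            salary  salary_x3
office                       
NYC     111.000000      333.0
SEA     174.500000      523.5
SF       79.666667      239.0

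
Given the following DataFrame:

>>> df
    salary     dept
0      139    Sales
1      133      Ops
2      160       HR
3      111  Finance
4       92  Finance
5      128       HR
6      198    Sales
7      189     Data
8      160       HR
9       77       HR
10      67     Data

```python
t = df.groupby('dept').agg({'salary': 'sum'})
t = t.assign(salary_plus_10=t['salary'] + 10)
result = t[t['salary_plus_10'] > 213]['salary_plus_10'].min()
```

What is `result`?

group by dept, sum of salary:
         salary
dept           
Data        256
Finance     203
HR          525
Ops         133
Sales       337
add column salary_plus_10 = t['salary'] + 10:
         salary  salary_plus_10
dept                           
Data        256             266
Finance     203             213
HR          525             535
Ops         133             143
Sales       337             347
filter rows where salary_plus_10 > 213:
       salary  salary_plus_10
dept                         
Data      256             266
HR        525             535
Sales     337             347
Hence 266.

266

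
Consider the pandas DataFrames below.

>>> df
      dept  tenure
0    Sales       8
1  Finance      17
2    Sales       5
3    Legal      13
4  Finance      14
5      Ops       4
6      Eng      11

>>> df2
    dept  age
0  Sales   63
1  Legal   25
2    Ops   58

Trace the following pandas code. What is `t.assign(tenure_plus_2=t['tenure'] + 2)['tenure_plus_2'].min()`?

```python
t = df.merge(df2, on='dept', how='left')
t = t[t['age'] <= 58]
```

merge on 'dept' (how='left') → 7 rows:
      dept  tenure   age
0    Sales       8  63.0
1  Finance      17   NaN
2    Sales       5  63.0
3    Legal      13  25.0
4  Finance      14   NaN
5      Ops       4  58.0
6      Eng      11   NaN
filter rows where age <= 58:
    dept  tenure   age
3  Legal      13  25.0
5    Ops       4  58.0
add column tenure_plus_2 = t['tenure'] + 2:
    dept  tenure   age  tenure_plus_2
3  Legal      13  25.0             15
5    Ops       4  58.0              6
Reading off the min of column 'tenure_plus_2', we get 6.

6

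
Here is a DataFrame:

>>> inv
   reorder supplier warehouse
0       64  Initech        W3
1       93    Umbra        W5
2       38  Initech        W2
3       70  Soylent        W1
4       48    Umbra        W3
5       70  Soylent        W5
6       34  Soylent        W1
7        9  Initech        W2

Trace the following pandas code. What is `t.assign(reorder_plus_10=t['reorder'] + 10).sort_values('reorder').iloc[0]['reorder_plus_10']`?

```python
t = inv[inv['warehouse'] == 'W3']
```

filter rows where warehouse == 'W3':
   reorder supplier warehouse
0       64  Initech        W3
4       48    Umbra        W3
add column reorder_plus_10 = t['reorder'] + 10:
   reorder supplier warehouse  reorder_plus_10
0       64  Initech        W3               74
4       48    Umbra        W3               58
sort by reorder:
   reorder supplier warehouse  reorder_plus_10
4       48    Umbra        W3               58
0       64  Initech        W3               74

58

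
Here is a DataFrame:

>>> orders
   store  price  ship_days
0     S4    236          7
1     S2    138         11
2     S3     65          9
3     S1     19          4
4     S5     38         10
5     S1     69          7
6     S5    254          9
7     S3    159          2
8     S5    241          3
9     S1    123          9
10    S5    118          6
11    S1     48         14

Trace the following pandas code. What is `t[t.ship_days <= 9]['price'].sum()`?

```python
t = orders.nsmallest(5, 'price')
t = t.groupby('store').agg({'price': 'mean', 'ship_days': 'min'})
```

110.333333333

take 5 rows with smallest price:
   store  price  ship_days
3     S1     19          4
4     S5     38         10
11    S1     48         14
2     S3     65          9
5     S1     69          7
group by store: mean(price), min(ship_days):
           price  ship_days
store                      
S1     45.333333          4
S3     65.000000          9
S5     38.000000         10
filter rows where ship_days <= 9:
           price  ship_days
store                      
S1     45.333333          4
S3     65.000000          9
Hence 110.333333333.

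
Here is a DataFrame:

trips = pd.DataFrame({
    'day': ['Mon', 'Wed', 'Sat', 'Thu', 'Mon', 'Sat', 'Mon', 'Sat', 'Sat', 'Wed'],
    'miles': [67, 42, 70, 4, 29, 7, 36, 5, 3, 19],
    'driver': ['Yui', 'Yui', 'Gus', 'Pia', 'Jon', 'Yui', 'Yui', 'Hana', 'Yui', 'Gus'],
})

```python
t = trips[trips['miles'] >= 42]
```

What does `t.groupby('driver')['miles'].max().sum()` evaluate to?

filter rows where miles >= 42:
   day  miles driver
0  Mon     67    Yui
1  Wed     42    Yui
2  Sat     70    Gus
group by driver, max of miles:
driver
Gus    70
Yui    67
Name: miles, dtype: int64
Reading off the sum of the resulting series, we get 137.

137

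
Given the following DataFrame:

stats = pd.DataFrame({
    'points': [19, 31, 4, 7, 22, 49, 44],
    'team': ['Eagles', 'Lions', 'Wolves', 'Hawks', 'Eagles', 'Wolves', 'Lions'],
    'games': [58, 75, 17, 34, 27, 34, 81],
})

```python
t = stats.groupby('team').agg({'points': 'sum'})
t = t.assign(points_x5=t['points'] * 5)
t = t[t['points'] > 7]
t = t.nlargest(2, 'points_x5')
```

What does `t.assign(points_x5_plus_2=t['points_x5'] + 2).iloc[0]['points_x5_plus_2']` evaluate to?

group by team, sum of points:
        points
team          
Eagles      41
Hawks        7
Lions       75
Wolves      53
add column points_x5 = t['points'] * 5:
        points  points_x5
team                     
Eagles      41        205
Hawks        7         35
Lions       75        375
Wolves      53        265
filter rows where points > 7:
        points  points_x5
team                     
Eagles      41        205
Lions       75        375
Wolves      53        265
take 2 rows with largest points_x5:
        points  points_x5
team                     
Lions       75        375
Wolves      53        265
add column points_x5_plus_2 = t['points_x5'] + 2:
        points  points_x5  points_x5_plus_2
team                                       
Lions       75        375               377
Wolves      53        265               267

377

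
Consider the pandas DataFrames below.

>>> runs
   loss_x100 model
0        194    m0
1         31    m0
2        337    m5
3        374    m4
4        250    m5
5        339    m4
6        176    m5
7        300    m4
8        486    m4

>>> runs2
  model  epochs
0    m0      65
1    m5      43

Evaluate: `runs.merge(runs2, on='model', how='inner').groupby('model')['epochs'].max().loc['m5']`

43

merge on 'model' (how='inner') → 5 rows:
   loss_x100 model  epochs
0        194    m0      65
1         31    m0      65
2        337    m5      43
3        250    m5      43
4        176    m5      43
group by model, max of epochs:
model
m0    65
m5    43
Name: epochs, dtype: int64
So loc['m5'] = 43.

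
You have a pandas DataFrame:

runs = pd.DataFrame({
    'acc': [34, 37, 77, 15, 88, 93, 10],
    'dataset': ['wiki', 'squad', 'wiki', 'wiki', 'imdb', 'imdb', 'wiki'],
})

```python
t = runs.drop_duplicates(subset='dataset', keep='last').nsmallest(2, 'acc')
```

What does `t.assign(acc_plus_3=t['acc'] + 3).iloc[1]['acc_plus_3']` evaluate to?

40

drop duplicate dataset (keep=last):
   acc dataset
1   37   squad
5   93    imdb
6   10    wiki
take 2 rows with smallest acc:
   acc dataset
6   10    wiki
1   37   squad
add column acc_plus_3 = t['acc'] + 3:
   acc dataset  acc_plus_3
6   10    wiki          13
1   37   squad          40
Taking the value at position 1, column 'acc_plus_3' gives 40.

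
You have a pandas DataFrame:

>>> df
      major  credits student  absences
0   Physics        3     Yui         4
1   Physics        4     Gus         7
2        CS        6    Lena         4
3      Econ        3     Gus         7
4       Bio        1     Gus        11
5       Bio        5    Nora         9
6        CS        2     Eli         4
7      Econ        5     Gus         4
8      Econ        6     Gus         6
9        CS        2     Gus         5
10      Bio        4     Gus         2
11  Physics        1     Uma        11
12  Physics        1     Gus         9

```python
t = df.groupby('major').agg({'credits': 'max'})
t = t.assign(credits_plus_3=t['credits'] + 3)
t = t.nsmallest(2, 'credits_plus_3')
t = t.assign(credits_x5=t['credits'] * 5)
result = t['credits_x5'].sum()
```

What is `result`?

group by major, max of credits:
         credits
major           
Bio            5
CS             6
Econ           6
Physics        4
add column credits_plus_3 = t['credits'] + 3:
         credits  credits_plus_3
major                           
Bio            5               8
CS             6               9
Econ           6               9
Physics        4               7
take 2 rows with smallest credits_plus_3:
         credits  credits_plus_3
major                           
Physics        4               7
Bio            5               8
add column credits_x5 = t['credits'] * 5:
         credits  credits_plus_3  credits_x5
major                                       
Physics        4               7          20
Bio            5               8          25
Hence 45.

45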